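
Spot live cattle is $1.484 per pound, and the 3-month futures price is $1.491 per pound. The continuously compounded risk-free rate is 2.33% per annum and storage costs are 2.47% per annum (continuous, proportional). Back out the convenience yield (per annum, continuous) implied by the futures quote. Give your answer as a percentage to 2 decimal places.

2.92%

F = S·e^((r+u−y)T) ⇒ (r+u−y) = ln(F/S)/T
ln(1.491/1.484) = 0.004706; /T ⇒ 0.018824
y = r + u − ln(F/S)/T = 0.0233 + 0.0247 − 0.018824 = 0.029176
y = 2.92%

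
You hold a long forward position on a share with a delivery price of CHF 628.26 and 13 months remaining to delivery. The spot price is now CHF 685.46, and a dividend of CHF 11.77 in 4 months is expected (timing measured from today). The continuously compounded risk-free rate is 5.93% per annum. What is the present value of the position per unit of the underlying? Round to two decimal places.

PV(remaining dividends) I = 11.77·e^(−0.0593·4/12) = 11.5396
Current forward F = (S − I)·e^(rT) = (685.46 − 11.5396)·e^(0.0593·13/12) = 673.9204 × 1.066350 = 718.6350
Value (long) = (F − K)·e^(−rT) = (718.6350 − 628.26) × 0.937778 = 84.7517
Value = CHF 84.75

CHF 84.75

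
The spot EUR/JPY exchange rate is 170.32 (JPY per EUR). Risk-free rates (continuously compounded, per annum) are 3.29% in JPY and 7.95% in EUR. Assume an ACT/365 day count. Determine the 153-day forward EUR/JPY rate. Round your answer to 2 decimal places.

F = S·e^((r_JPY − r_EUR)T) = 170.32 · e^((0.0329 − 0.0795) × 153/365)
= 170.32 · e^-0.019534 = 170.32 × 0.980656
F = 167.03 JPY per EUR

167.03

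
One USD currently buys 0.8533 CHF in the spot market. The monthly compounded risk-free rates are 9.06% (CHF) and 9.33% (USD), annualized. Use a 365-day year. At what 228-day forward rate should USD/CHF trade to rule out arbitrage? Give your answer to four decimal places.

0.8519

By covered interest parity, F = S · (1+r_CHF/12)^(12T) / (1+r_USD/12)^(12T)
= 0.8533 × 1.058001 / 1.059773 = 0.8533 × 0.998328
F = 0.8519 CHF per USD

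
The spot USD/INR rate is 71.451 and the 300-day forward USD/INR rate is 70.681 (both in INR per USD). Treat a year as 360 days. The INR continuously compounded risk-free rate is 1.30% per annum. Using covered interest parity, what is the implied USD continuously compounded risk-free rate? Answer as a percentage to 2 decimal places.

2.60%

F = S·e^((r_INR − r_USD)T) ⇒ r_USD = r_INR − ln(F/S)/T
ln(70.681/71.451) = -0.010835; /(300/360) = -0.013002
r_USD = 0.0130 + 0.013002 = 0.026002
r_USD = 2.60%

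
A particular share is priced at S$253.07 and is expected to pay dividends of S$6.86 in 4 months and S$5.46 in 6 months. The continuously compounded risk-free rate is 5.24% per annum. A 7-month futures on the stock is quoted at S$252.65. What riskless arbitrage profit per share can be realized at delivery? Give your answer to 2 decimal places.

PV(dividends) I = 6.86·e^(−0.0524·4/12) + 5.46·e^(−0.0524·6/12) = 12.0600
Fair futures F* = (S − I)·e^(rT) = (253.07 − 12.0600)·e^0.030567 = 241.0100 × 1.031039 = 248.4907
Market S$252.65 > fair 248.4907: forward overpriced → cash-and-carry (borrow at r, buy the stock and collect the dividends, short the forward).
Profit at T = |F_mkt − F*| = |252.65 − 248.4907| = S$4.16 per share

S$4.16 per share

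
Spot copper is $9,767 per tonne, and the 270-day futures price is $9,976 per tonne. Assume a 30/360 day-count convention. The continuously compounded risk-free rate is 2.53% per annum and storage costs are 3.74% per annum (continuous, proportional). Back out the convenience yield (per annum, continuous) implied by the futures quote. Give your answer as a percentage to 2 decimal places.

3.45%

F = S·e^((r+u−y)T) ⇒ (r+u−y) = ln(F/S)/T
ln(9976/9767) = 0.021173; /T ⇒ 0.028231
y = r + u − ln(F/S)/T = 0.0253 + 0.0374 − 0.028231 = 0.034469
y = 3.45%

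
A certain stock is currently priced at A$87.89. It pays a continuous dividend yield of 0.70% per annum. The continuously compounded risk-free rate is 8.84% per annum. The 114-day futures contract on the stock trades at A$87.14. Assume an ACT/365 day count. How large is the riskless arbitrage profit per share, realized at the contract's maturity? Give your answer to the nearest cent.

Fair futures: F* = S·e^(carry·T), with carry = (r − q) = 0.0884 − 0.0070 = 0.0814
F* = 87.89 · e^(0.0814 × 114/365) = 87.89 · e^0.025424 = 87.89 × 1.025750 = A$90.1532
Market A$87.14 < fair A$90.1532: forward underpriced → reverse cash-and-carry (short spot, go long the forward).
At maturity, profit = |F_mkt − F*| = |87.14 − 90.1532| = A$3.01 per share

A$3.01 per share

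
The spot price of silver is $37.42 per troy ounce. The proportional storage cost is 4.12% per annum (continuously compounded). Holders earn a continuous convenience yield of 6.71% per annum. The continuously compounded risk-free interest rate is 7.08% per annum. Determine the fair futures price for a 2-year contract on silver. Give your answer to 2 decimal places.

$40.94 per troy ounce

Net carry = r + u − y = 0.0708 + 0.0412 − 0.0671 = 0.0449
F = S·e^((r+u−y)T) = 37.42 · e^(0.0449 × 2) = 37.42 · e^0.089800
= 37.42 × 1.093955 = $40.94 per troy ounce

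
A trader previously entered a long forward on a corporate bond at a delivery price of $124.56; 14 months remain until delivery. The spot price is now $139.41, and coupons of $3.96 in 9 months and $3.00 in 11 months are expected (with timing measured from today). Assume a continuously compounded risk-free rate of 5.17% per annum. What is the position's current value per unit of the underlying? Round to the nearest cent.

$15.47

PV(remaining coupons) I = 3.96·e^(−0.0517·9/12) + 3.00·e^(−0.0517·11/12) = 6.6705
Current forward F = (S − I)·e^(rT) = (139.41 − 6.6705)·e^(0.0517·14/12) = 132.7395 × 1.062173 = 140.9923
Value (long) = (F − K)·e^(−rT) = (140.9923 − 124.56) × 0.941466 = 15.4705
Value = $15.47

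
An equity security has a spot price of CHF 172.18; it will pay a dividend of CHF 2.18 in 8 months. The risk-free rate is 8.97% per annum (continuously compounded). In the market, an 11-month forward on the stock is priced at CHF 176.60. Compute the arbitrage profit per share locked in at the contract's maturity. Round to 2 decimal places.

PV(dividends) I = 2.18·e^(−0.0897·8/12) = 2.0535
Fair forward F* = (S − I)·e^(rT) = (172.18 − 2.0535)·e^0.082225 = 170.1265 × 1.085700 = 184.7063
Market CHF 176.60 < fair 184.7063: forward underpriced → reverse cash-and-carry (short the stock, invest proceeds at r, pay the dividends, go long the forward).
Profit at T = |F_mkt − F*| = |176.60 − 184.7063| = CHF 8.11 per share

CHF 8.11 per share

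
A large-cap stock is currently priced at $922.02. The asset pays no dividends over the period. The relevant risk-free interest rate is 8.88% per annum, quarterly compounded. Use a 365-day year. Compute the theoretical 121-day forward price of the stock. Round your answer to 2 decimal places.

$949.26

F = S · (1+r/4)^(4T)
= 922.02 × 1.029544
F = $949.26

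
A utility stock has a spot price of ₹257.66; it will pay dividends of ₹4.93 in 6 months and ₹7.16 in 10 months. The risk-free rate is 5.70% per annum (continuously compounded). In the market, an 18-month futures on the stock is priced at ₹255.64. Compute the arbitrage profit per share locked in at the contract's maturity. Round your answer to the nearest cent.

₹12.36 per share

PV(dividends) I = 4.93·e^(−0.0570·6/12) + 7.16·e^(−0.0570·10/12) = 11.6193
Fair futures F* = (S − I)·e^(rT) = (257.66 − 11.6193)·e^0.085500 = 246.0407 × 1.089262 = 268.0028
Market ₹255.64 < fair 268.0028: forward underpriced → reverse cash-and-carry (short the stock, invest proceeds at r, pay the dividends, go long the forward).
Profit at T = |F_mkt − F*| = |255.64 − 268.0028| = ₹12.36 per share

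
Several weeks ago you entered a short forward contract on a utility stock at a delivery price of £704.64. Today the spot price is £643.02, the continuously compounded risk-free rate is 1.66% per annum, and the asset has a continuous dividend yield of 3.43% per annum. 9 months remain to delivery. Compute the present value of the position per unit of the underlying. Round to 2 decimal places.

£69.23

Current fair forward for the remaining 9 months: F = S·e^((r − q)·T), (r − q) = 0.0166 − 0.0343 = -0.0177
F = 643.02 · e^(-0.0177 × 9/12) = 643.02 × 0.986813 = 634.5405
Value of long forward = (F − K)·e^(−rT) = (634.5405 − 704.64) · e^(−0.0166·9/12)
= -70.0995 × 0.987627 = -69.23
Short position value = −(long value) = £69.23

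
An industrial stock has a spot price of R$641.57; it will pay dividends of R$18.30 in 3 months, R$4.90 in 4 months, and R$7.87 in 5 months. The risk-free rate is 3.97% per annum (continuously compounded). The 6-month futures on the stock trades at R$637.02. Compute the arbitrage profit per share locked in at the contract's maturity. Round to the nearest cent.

PV(dividends) I = 18.30·e^(−0.0397·3/12) + 4.90·e^(−0.0397·4/12) + 7.87·e^(−0.0397·5/12) = 30.6957
Fair futures F* = (S − I)·e^(rT) = (641.57 − 30.6957)·e^0.019850 = 610.8743 × 1.020048 = 623.1211
Market R$637.02 > fair 623.1211: forward overpriced → cash-and-carry (borrow at r, buy the stock and collect the dividends, short the forward).
Profit at T = |F_mkt − F*| = |637.02 − 623.1211| = R$13.90 per share

R$13.90 per share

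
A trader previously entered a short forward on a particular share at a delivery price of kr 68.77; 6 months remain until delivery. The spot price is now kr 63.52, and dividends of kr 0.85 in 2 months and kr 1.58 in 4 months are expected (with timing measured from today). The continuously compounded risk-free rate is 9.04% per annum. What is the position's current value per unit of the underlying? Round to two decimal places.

kr 4.58

PV(remaining dividends) I = 0.85·e^(−0.0904·2/12) + 1.58·e^(−0.0904·4/12) = 2.3704
Current forward F = (S − I)·e^(rT) = (63.52 − 2.3704)·e^(0.0904·6/12) = 61.1496 × 1.046237 = 63.9770
Value (long) = (F − K)·e^(−rT) = (63.9770 − 68.77) × 0.955806 = -4.5812
Short position value = −(long value) = kr 4.58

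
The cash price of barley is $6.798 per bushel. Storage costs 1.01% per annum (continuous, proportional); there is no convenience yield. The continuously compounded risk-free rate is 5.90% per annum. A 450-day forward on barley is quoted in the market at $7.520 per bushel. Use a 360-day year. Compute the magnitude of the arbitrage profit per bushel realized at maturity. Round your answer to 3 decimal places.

Fair forward: F* = S·e^(carry·T), with carry = (r + u) = 0.0590 + 0.0101 = 0.0691
F* = 6.798 · e^(0.0691 × 450/360) = 6.798 · e^0.086375 = 6.798 × 1.090215 = $7.4113
Market $7.520 > fair $7.4113: forward overpriced → cash-and-carry (buy spot, short the forward).
At maturity, profit = |F_mkt − F*| = |7.520 − 7.4113| = $0.109 per bushel

$0.109 per bushel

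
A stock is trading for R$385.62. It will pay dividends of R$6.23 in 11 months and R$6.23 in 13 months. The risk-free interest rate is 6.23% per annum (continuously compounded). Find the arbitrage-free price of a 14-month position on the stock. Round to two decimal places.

R$402.10

PV(dividends) I = 6.23·e^(−0.0623·11/12) + 6.23·e^(−0.0623·13/12)
I = 5.8842 + 5.8234 = 11.7076
F = (S − I)·e^(rT) = (385.62 − 11.7076) · e^(0.0623·14/12)
= 373.9124 · e^0.072683 = 373.9124 × 1.075390 = R$402.10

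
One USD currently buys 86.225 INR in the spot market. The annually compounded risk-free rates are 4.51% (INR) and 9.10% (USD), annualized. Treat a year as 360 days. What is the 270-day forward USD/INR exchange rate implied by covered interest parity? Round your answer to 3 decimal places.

By covered interest parity, F = S · (1+r_INR)^T / (1+r_USD)^T
= 86.225 × 1.033638 / 1.067502 = 86.225 × 0.968277
F = 83.490 INR per USD

83.490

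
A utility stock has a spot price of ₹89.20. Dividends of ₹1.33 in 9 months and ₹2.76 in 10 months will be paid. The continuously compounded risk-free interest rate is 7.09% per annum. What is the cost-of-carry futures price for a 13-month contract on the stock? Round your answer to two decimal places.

PV(dividends) I = 1.33·e^(−0.0709·9/12) + 2.76·e^(−0.0709·10/12)
I = 1.2611 + 2.6017 = 3.8628
F = (S − I)·e^(rT) = (89.20 − 3.8628) · e^(0.0709·13/12)
= 85.3372 · e^0.076808 = 85.3372 × 1.079835 = ₹92.15

₹92.15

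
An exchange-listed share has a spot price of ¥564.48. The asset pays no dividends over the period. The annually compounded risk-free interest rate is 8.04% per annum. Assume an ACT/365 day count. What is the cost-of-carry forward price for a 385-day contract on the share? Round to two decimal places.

¥612.45

F = S · (1+r)^T
= 564.48 × 1.084988
F = ¥612.45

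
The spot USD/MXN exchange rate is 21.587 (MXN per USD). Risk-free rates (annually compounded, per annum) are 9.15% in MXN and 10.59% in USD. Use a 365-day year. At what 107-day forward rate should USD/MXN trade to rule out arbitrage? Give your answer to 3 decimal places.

21.504

By covered interest parity, F = S · (1+r_MXN)^T / (1+r_USD)^T
= 21.587 × 1.025998 / 1.029948 = 21.587 × 0.996165
F = 21.504 MXN per USD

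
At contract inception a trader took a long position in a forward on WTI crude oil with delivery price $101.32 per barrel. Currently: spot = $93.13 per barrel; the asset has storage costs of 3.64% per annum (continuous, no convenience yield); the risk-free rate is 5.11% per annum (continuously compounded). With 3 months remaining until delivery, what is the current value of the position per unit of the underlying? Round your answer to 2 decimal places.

-$6.05 per barrel

Current fair forward for the remaining 3 months: F = S·e^((r + u)·T), (r + u) = 0.0511 + 0.0364 = 0.0875
F = 93.13 · e^(0.0875 × 3/12) = 93.13 × 1.022116 = 95.1897
Value of long forward = (F − K)·e^(−rT) = (95.1897 − 101.32) · e^(−0.0511·3/12)
= -6.1303 × 0.987306 = -6.05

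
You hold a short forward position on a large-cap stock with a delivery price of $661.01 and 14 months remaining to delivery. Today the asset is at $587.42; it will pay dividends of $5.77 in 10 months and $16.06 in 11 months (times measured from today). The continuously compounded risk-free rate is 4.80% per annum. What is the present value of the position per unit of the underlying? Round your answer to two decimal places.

$58.50

PV(remaining dividends) I = 5.77·e^(−0.0480·10/12) + 16.06·e^(−0.0480·11/12) = 20.9124
Current forward F = (S − I)·e^(rT) = (587.42 − 20.9124)·e^(0.0480·14/12) = 566.5076 × 1.057598 = 599.1373
Value (long) = (F − K)·e^(−rT) = (599.1373 − 661.01) × 0.945539 = -58.5031
Short position value = −(long value) = $58.50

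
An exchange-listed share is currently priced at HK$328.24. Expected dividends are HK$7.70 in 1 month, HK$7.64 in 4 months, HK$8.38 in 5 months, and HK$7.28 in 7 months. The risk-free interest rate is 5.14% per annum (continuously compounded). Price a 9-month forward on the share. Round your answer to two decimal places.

HK$309.50

PV(dividends) I = 7.70·e^(−0.0514·1/12) + 7.64·e^(−0.0514·4/12) + 8.38·e^(−0.0514·5/12) + 7.28·e^(−0.0514·7/12)
I = 7.6671 + 7.5102 + 8.2024 + 7.0650 = 30.4447
F = (S − I)·e^(rT) = (328.24 − 30.4447) · e^(0.0514·9/12)
= 297.7953 · e^0.038550 = 297.7953 × 1.039303 = HK$309.50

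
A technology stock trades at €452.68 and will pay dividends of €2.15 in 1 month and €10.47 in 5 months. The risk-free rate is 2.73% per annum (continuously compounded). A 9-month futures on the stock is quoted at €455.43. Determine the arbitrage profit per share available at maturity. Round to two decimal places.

PV(dividends) I = 2.15·e^(−0.0273·1/12) + 10.47·e^(−0.0273·5/12) = 12.4967
Fair futures F* = (S − I)·e^(rT) = (452.68 − 12.4967)·e^0.020475 = 440.1833 × 1.020686 = 449.2889
Market €455.43 > fair 449.2889: forward overpriced → cash-and-carry (borrow at r, buy the stock and collect the dividends, short the forward).
Profit at T = |F_mkt − F*| = |455.43 − 449.2889| = €6.14 per share

€6.14 per share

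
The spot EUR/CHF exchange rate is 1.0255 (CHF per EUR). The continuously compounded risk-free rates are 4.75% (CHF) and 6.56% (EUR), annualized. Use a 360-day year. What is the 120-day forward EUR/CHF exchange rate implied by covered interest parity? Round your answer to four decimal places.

F = S·e^((r_CHF − r_EUR)T) = 1.0255 · e^((0.0475 − 0.0656) × 120/360)
= 1.0255 · e^-0.006033 = 1.0255 × 0.993985
F = 1.0193 CHF per EUR

1.0193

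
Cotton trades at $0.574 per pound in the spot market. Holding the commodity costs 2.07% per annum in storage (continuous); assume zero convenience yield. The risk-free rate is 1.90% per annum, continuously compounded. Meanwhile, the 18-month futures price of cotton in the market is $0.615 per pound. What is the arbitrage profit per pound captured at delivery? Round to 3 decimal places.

Fair futures: F* = S·e^(carry·T), with carry = (r + u) = 0.0190 + 0.0207 = 0.0397
F* = 0.574 · e^(0.0397 × 18/12) = 0.574 · e^0.059550 = 0.574 × 1.061359 = $0.6092
Market $0.615 > fair $0.6092: forward overpriced → cash-and-carry (buy spot, short the forward).
At maturity, profit = |F_mkt − F*| = |0.615 − 0.6092| = $0.006 per pound

$0.006 per pound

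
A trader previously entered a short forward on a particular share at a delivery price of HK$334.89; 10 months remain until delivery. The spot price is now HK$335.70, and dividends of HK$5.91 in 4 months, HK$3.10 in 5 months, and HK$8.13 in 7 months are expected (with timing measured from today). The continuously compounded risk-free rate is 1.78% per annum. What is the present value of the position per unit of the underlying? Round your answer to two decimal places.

HK$11.26

PV(remaining dividends) I = 5.91·e^(−0.0178·4/12) + 3.10·e^(−0.0178·5/12) + 8.13·e^(−0.0178·7/12) = 16.9982
Current forward F = (S − I)·e^(rT) = (335.70 − 16.9982)·e^(0.0178·10/12) = 318.7018 × 1.014944 = 323.4645
Value (long) = (F − K)·e^(−rT) = (323.4645 − 334.89) × 0.985276 = -11.2573
Short position value = −(long value) = HK$11.26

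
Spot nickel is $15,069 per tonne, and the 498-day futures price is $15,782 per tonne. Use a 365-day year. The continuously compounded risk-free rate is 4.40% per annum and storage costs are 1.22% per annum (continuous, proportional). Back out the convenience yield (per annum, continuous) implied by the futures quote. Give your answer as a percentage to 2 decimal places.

F = S·e^((r+u−y)T) ⇒ (r+u−y) = ln(F/S)/T
ln(15782/15069) = 0.046230; /T ⇒ 0.033883
y = r + u − ln(F/S)/T = 0.0440 + 0.0122 − 0.033883 = 0.022317
y = 2.23%

2.23%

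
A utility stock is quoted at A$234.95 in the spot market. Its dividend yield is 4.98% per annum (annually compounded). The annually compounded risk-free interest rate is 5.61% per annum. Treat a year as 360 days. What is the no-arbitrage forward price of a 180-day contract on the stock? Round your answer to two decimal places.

A$235.65

F = S · (1+r)^T / (1+q)^T
= 234.95 × 1.027667 / 1.024597 = 234.95 × 1.002996
F = A$235.65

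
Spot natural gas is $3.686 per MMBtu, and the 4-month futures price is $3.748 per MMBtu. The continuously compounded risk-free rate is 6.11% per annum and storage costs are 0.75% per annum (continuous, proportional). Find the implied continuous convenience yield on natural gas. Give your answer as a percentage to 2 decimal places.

F = S·e^((r+u−y)T) ⇒ (r+u−y) = ln(F/S)/T
ln(3.748/3.686) = 0.016681; /T ⇒ 0.050043
y = r + u − ln(F/S)/T = 0.0611 + 0.0075 − 0.050043 = 0.018557
y = 1.86%

1.86%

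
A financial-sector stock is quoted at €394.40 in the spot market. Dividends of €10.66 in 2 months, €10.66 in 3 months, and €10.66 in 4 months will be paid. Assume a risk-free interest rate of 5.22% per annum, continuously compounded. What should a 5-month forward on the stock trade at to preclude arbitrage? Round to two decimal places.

PV(dividends) I = 10.66·e^(−0.0522·2/12) + 10.66·e^(−0.0522·3/12) + 10.66·e^(−0.0522·4/12)
I = 10.5677 + 10.5218 + 10.4761 = 31.5656
F = (S − I)·e^(rT) = (394.40 − 31.5656) · e^(0.0522·5/12)
= 362.8344 · e^0.021750 = 362.8344 × 1.021988 = €370.81

€370.81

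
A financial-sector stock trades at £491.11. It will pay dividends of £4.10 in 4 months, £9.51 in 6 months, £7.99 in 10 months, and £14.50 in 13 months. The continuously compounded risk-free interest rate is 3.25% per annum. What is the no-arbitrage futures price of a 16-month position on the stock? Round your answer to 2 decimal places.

£476.11

PV(dividends) I = 4.10·e^(−0.0325·4/12) + 9.51·e^(−0.0325·6/12) + 7.99·e^(−0.0325·10/12) + 14.50·e^(−0.0325·13/12)
I = 4.0558 + 9.3567 + 7.7765 + 13.9984 = 35.1874
F = (S − I)·e^(rT) = (491.11 − 35.1874) · e^(0.0325·16/12)
= 455.9226 · e^0.043333 = 455.9226 × 1.044286 = £476.11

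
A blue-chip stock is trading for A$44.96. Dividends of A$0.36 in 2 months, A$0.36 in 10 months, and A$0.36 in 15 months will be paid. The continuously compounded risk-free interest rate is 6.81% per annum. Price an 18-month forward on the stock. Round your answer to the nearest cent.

PV(dividends) I = 0.36·e^(−0.0681·2/12) + 0.36·e^(−0.0681·10/12) + 0.36·e^(−0.0681·15/12)
I = 0.3559 + 0.3401 + 0.3306 = 1.0266
F = (S − I)·e^(rT) = (44.96 − 1.0266) · e^(0.0681·18/12)
= 43.9334 · e^0.102150 = 43.9334 × 1.107550 = A$48.66

A$48.66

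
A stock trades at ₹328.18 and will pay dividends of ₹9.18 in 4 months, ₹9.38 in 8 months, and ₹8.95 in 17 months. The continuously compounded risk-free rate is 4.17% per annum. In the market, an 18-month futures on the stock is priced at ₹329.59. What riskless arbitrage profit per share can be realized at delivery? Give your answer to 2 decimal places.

₹8.56 per share

PV(dividends) I = 9.18·e^(−0.0417·4/12) + 9.38·e^(−0.0417·8/12) + 8.95·e^(−0.0417·17/12) = 26.6127
Fair futures F* = (S − I)·e^(rT) = (328.18 − 26.6127)·e^0.062550 = 301.5673 × 1.064548 = 321.0329
Market ₹329.59 > fair 321.0329: forward overpriced → cash-and-carry (borrow at r, buy the stock and collect the dividends, short the forward).
Profit at T = |F_mkt − F*| = |329.59 − 321.0329| = ₹8.56 per share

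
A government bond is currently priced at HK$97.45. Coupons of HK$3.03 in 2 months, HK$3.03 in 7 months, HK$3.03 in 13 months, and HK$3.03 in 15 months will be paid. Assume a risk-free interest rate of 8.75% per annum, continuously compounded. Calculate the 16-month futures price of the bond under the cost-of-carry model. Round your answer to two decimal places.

HK$96.77

PV(coupons) I = 3.03·e^(−0.0875·2/12) + 3.03·e^(−0.0875·7/12) + 3.03·e^(−0.0875·13/12) + 3.03·e^(−0.0875·15/12)
I = 2.9861 + 2.8792 + 2.7560 + 2.7161 = 11.3374
F = (S − I)·e^(rT) = (97.45 − 11.3374) · e^(0.0875·16/12)
= 86.1126 · e^0.116667 = 86.1126 × 1.123745 = HK$96.77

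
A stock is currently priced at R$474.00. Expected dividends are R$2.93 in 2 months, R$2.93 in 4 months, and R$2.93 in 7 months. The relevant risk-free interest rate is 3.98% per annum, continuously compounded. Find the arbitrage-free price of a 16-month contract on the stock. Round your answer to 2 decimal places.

PV(dividends) I = 2.93·e^(−0.0398·2/12) + 2.93·e^(−0.0398·4/12) + 2.93·e^(−0.0398·7/12)
I = 2.9106 + 2.8914 + 2.8628 = 8.6648
F = (S − I)·e^(rT) = (474.00 − 8.6648) · e^(0.0398·16/12)
= 465.3352 · e^0.053067 = 465.3352 × 1.054500 = R$490.70

R$490.70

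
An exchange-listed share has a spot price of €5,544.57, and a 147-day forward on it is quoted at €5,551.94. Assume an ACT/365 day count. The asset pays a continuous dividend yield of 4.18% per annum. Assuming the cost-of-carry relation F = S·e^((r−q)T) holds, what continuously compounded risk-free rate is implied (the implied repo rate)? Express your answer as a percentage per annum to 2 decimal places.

From F = S·e^((r−q)T): (r − q) = ln(F/S)/T
ln(5551.94/5544.57) = ln(1.001329) = 0.001328
(r − q) = 0.001328 / (147/365) = 0.003297
r = ln(F/S)/T + q = 0.003297 + 0.0418 = 0.045097
r = 4.51%

4.51%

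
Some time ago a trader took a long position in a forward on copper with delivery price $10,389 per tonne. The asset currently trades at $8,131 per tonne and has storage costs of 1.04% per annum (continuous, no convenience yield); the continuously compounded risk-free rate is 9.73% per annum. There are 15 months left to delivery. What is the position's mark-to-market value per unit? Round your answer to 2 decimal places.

-$961.86 per tonne

Current fair forward for the remaining 15 months: F = S·e^((r + u)·T), (r + u) = 0.0973 + 0.0104 = 0.1077
F = 8131 · e^(0.1077 × 15/12) = 8131 × 1.14410766 = 9302.7394
Value of long forward = (F − K)·e^(−rT) = (9302.7394 − 10389) · e^(−0.0973·15/12)
= -1086.2606 × 0.88548036 = -961.86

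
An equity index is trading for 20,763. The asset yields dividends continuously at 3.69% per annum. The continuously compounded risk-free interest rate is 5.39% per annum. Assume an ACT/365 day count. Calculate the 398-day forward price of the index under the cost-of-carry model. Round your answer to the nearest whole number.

F = S·e^((r − q)T) = 20763 · e^((0.0539 − 0.0369) × 398/365)
= 20763 · e^0.018537 = 20763 × 1.018710
F = 21,151

21,151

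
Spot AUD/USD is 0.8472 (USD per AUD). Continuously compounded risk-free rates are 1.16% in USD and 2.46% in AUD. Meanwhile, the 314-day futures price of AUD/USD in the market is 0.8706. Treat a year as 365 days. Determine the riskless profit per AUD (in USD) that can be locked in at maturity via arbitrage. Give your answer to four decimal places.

0.0328 per AUD (in USD)

Fair futures: F* = S·e^(carry·T), with carry = (r_USD − r_AUD) = 0.0116 − 0.0246 = -0.0130
F* = 0.8472 · e^(-0.0130 × 314/365) = 0.8472 · e^-0.011184 = 0.8472 × 0.988878 = 0.8378
Market 0.8706 > fair 0.8378: forward overpriced → cash-and-carry (buy spot, short the forward).
At maturity, profit = |F_mkt − F*| = |0.8706 − 0.8378| = 0.0328 per AUD (in USD)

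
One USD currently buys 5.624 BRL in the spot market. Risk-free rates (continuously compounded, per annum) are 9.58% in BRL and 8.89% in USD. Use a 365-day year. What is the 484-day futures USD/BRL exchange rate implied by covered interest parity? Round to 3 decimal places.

5.676

F = S·e^((r_BRL − r_USD)T) = 5.624 · e^((0.0958 − 0.0889) × 484/365)
= 5.624 · e^0.009150 = 5.624 × 1.009192
F = 5.676 BRL per USD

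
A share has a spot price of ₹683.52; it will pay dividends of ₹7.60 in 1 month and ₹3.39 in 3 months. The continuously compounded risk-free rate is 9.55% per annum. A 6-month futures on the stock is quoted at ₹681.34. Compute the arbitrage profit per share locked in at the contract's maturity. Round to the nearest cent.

₹24.23 per share

PV(dividends) I = 7.60·e^(−0.0955·1/12) + 3.39·e^(−0.0955·3/12) = 10.8498
Fair futures F* = (S − I)·e^(rT) = (683.52 − 10.8498)·e^0.047750 = 672.6702 × 1.048908 = 705.5692
Market ₹681.34 < fair 705.5692: forward underpriced → reverse cash-and-carry (short the stock, invest proceeds at r, pay the dividends, go long the forward).
Profit at T = |F_mkt − F*| = |681.34 − 705.5692| = ₹24.23 per share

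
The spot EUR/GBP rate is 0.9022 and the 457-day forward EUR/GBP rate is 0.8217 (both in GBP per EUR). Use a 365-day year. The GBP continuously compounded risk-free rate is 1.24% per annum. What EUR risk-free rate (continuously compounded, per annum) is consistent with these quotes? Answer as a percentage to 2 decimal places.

8.70%

F = S·e^((r_GBP − r_EUR)T) ⇒ r_EUR = r_GBP − ln(F/S)/T
ln(0.8217/0.9022) = -0.093461; /(457/365) = -0.074646
r_EUR = 0.0124 + 0.074646 = 0.087046
r_EUR = 8.70%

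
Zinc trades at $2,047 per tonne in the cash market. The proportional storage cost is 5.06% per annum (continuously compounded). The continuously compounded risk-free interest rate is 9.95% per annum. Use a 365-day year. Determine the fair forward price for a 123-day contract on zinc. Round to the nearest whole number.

$2,153 per tonne

Net carry = r + u − y = 0.0995 + 0.0506 − 0.0000 = 0.1501
F = S·e^((r+u−y)T) = 2047 · e^(0.1501 × 123/365) = 2047 · e^0.050582
= 2047 × 1.051883 = $2,153 per tonne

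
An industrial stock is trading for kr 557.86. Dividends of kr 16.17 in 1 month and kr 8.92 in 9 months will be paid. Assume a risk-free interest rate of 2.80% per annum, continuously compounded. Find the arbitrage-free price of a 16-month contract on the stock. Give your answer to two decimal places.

PV(dividends) I = 16.17·e^(−0.0280·1/12) + 8.92·e^(−0.0280·9/12)
I = 16.1323 + 8.7346 = 24.8669
F = (S − I)·e^(rT) = (557.86 − 24.8669) · e^(0.0280·16/12)
= 532.9931 · e^0.037333 = 532.9931 × 1.038039 = kr 553.27

kr 553.27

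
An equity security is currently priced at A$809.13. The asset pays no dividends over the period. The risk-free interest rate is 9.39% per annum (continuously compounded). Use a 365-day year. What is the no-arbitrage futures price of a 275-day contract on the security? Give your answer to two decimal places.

A$868.45

F = S·e^(rT) = 809.13 · e^(0.0939 × 275/365)
= 809.13 · e^0.070747 = 809.13 × 1.073310
F = A$868.45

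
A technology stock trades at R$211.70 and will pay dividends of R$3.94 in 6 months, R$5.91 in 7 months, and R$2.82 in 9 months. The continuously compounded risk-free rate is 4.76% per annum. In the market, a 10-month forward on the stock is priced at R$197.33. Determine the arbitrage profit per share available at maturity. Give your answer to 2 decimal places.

PV(dividends) I = 3.94·e^(−0.0476·6/12) + 5.91·e^(−0.0476·7/12) + 2.82·e^(−0.0476·9/12) = 12.3166
Fair forward F* = (S − I)·e^(rT) = (211.70 − 12.3166)·e^0.039667 = 199.3834 × 1.040464 = 207.4512
Market R$197.33 < fair 207.4512: forward underpriced → reverse cash-and-carry (short the stock, invest proceeds at r, pay the dividends, go long the forward).
Profit at T = |F_mkt − F*| = |197.33 − 207.4512| = R$10.12 per share

R$10.12 per share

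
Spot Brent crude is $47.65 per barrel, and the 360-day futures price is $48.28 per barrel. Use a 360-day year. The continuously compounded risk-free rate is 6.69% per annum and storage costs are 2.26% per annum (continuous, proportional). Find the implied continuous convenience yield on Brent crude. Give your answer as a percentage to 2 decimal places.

7.64%

F = S·e^((r+u−y)T) ⇒ (r+u−y) = ln(F/S)/T
ln(48.28/47.65) = 0.013135; /T ⇒ 0.013135
y = r + u − ln(F/S)/T = 0.0669 + 0.0226 − 0.013135 = 0.076365
y = 7.64%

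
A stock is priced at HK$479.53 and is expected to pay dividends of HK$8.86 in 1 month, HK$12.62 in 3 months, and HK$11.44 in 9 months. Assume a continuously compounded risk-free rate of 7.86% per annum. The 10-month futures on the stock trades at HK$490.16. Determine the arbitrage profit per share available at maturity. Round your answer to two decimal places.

PV(dividends) I = 8.86·e^(−0.0786·1/12) + 12.62·e^(−0.0786·3/12) + 11.44·e^(−0.0786·9/12) = 31.9617
Fair futures F* = (S − I)·e^(rT) = (479.53 − 31.9617)·e^0.065500 = 447.5683 × 1.067693 = 477.8655
Market HK$490.16 > fair 477.8655: forward overpriced → cash-and-carry (borrow at r, buy the stock and collect the dividends, short the forward).
Profit at T = |F_mkt − F*| = |490.16 − 477.8655| = HK$12.29 per share

HK$12.29 per share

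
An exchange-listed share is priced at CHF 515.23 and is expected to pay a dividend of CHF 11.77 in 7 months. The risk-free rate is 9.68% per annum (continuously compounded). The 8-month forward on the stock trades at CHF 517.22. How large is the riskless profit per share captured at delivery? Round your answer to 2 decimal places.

PV(dividends) I = 11.77·e^(−0.0968·7/12) = 11.1238
Fair forward F* = (S − I)·e^(rT) = (515.23 − 11.1238)·e^0.064533 = 504.1062 × 1.066661 = 537.7104
Market CHF 517.22 < fair 537.7104: forward underpriced → reverse cash-and-carry (short the stock, invest proceeds at r, pay the dividends, go long the forward).
Profit at T = |F_mkt − F*| = |517.22 − 537.7104| = CHF 20.49 per share

CHF 20.49 per share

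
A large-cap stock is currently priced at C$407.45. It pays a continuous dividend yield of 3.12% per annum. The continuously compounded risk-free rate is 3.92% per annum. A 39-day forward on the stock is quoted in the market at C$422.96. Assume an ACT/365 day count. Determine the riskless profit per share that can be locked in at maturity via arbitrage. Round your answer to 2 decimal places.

C$15.16 per share

Fair forward: F* = S·e^(carry·T), with carry = (r − q) = 0.0392 − 0.0312 = 0.0080
F* = 407.45 · e^(0.0080 × 39/365) = 407.45 · e^0.000855 = 407.45 × 1.000855 = C$407.7984
Market C$422.96 > fair C$407.7984: forward overpriced → cash-and-carry (buy spot, short the forward).
At maturity, profit = |F_mkt − F*| = |422.96 − 407.7984| = C$15.16 per share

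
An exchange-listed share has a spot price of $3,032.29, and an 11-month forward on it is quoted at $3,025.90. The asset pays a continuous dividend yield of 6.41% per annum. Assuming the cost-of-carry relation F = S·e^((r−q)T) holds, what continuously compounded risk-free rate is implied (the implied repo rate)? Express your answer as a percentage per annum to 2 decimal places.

6.18%

From F = S·e^((r−q)T): (r − q) = ln(F/S)/T
ln(3025.90/3032.29) = ln(0.997893) = -0.002109
(r − q) = -0.002109 / (11/12) = -0.002301
r = ln(F/S)/T + q = -0.002301 + 0.0641 = 0.061799
r = 6.18%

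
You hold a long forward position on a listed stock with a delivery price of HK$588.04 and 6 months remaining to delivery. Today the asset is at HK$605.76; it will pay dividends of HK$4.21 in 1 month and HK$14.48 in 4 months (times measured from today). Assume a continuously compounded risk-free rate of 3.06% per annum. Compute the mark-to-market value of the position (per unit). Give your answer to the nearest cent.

HK$8.12

PV(remaining dividends) I = 4.21·e^(−0.0306·1/12) + 14.48·e^(−0.0306·4/12) = 18.5323
Current forward F = (S − I)·e^(rT) = (605.76 − 18.5323)·e^(0.0306·6/12) = 587.2277 × 1.015418 = 596.2816
Value (long) = (F − K)·e^(−rT) = (596.2816 − 588.04) × 0.984816 = 8.1165
Value = HK$8.12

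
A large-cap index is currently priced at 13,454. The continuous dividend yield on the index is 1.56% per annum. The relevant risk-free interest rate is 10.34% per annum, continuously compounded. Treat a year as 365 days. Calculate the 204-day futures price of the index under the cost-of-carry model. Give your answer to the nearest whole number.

F = S·e^((r − q)T) = 13454 · e^((0.1034 − 0.0156) × 204/365)
= 13454 · e^0.049072 = 13454 × 1.050296
F = 14,131

14,131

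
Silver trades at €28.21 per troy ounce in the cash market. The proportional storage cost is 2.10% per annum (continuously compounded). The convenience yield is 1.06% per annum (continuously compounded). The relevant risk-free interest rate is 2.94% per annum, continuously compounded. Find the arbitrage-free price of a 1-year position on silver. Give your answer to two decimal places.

€29.36 per troy ounce

Net carry = r + u − y = 0.0294 + 0.0210 − 0.0106 = 0.0398
F = S·e^((r+u−y)T) = 28.21 · e^(0.0398 × 1) = 28.21 · e^0.039800
= 28.21 × 1.040603 = €29.36 per troy ounce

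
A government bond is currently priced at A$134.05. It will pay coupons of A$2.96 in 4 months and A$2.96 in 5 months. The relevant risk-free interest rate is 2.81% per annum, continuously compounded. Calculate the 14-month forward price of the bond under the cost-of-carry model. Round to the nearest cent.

PV(coupons) I = 2.96·e^(−0.0281·4/12) + 2.96·e^(−0.0281·5/12)
I = 2.9324 + 2.9255 = 5.8579
F = (S − I)·e^(rT) = (134.05 − 5.8579) · e^(0.0281·14/12)
= 128.1921 · e^0.032783 = 128.1921 × 1.033326 = A$132.46

A$132.46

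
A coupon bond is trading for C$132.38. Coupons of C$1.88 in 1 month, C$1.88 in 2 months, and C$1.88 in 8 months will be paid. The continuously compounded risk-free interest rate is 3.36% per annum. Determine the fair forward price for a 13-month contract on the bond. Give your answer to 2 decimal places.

C$131.50

PV(coupons) I = 1.88·e^(−0.0336·1/12) + 1.88·e^(−0.0336·2/12) + 1.88·e^(−0.0336·8/12)
I = 1.8747 + 1.8695 + 1.8384 = 5.5826
F = (S − I)·e^(rT) = (132.38 − 5.5826) · e^(0.0336·13/12)
= 126.7974 · e^0.036400 = 126.7974 × 1.037071 = C$131.50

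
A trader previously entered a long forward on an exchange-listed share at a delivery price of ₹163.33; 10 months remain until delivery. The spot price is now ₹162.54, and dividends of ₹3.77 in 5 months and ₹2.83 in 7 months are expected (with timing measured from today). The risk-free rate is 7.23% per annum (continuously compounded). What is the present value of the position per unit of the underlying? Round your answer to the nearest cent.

PV(remaining dividends) I = 3.77·e^(−0.0723·5/12) + 2.83·e^(−0.0723·7/12) = 6.3712
Current forward F = (S − I)·e^(rT) = (162.54 − 6.3712)·e^(0.0723·10/12) = 156.1688 × 1.062102 = 165.8672
Value (long) = (F − K)·e^(−rT) = (165.8672 − 163.33) × 0.941529 = 2.3888
Value = ₹2.39

₹2.39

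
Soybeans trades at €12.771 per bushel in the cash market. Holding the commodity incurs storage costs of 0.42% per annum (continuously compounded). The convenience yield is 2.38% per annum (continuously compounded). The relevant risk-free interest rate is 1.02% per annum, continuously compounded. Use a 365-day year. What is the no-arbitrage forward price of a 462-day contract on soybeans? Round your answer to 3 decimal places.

Net carry = r + u − y = 0.0102 + 0.0042 − 0.0238 = -0.0094
F = S·e^((r+u−y)T) = 12.771 · e^(-0.0094 × 462/365) = 12.771 · e^-0.011898
= 12.771 × 0.988173 = €12.620 per bushel

€12.620 per bushel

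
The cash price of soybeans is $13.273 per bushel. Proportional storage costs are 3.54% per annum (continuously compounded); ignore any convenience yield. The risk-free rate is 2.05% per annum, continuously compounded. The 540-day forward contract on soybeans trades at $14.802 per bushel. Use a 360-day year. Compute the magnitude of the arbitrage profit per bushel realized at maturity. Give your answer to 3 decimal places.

Fair forward: F* = S·e^(carry·T), with carry = (r + u) = 0.0205 + 0.0354 = 0.0559
F* = 13.273 · e^(0.0559 × 540/360) = 13.273 · e^0.083850 = 13.273 × 1.087466 = $14.4339
Market $14.802 > fair $14.4339: forward overpriced → cash-and-carry (buy spot, short the forward).
At maturity, profit = |F_mkt − F*| = |14.802 − 14.4339| = $0.368 per bushel

$0.368 per bushel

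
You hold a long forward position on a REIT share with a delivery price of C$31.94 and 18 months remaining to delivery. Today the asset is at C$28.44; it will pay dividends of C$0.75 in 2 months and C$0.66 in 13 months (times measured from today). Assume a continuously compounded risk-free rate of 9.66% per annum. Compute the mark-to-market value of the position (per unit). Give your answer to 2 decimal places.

PV(remaining dividends) I = 0.75·e^(−0.0966·2/12) + 0.66·e^(−0.0966·13/12) = 1.3324
Current forward F = (S − I)·e^(rT) = (28.44 − 1.3324)·e^(0.0966·18/12) = 27.1076 × 1.155924 = 31.3343
Value (long) = (F − K)·e^(−rT) = (31.3343 − 31.94) × 0.865109 = -0.5240
Value = -C$0.52

-C$0.52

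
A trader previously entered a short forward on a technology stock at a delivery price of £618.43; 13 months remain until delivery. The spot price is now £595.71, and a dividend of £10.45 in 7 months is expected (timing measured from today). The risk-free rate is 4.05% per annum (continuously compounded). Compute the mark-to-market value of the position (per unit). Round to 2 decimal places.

£6.38

PV(remaining dividends) I = 10.45·e^(−0.0405·7/12) = 10.2060
Current forward F = (S − I)·e^(rT) = (595.71 − 10.2060)·e^(0.0405·13/12) = 585.5040 × 1.044852 = 611.7650
Value (long) = (F − K)·e^(−rT) = (611.7650 − 618.43) × 0.957074 = -6.3789
Short position value = −(long value) = £6.38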